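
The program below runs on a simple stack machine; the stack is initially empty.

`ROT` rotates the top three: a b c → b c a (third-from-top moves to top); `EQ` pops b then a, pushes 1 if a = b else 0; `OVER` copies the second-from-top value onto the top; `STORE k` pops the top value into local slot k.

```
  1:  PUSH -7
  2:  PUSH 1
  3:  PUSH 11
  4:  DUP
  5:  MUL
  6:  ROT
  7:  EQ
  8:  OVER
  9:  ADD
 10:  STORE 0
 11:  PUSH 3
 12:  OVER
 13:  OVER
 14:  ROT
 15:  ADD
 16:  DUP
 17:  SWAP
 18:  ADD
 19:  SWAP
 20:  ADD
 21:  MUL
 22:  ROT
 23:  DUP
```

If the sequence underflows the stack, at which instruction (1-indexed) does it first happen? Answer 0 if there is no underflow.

22

PUSH -7 → [-7]
PUSH 1  → [-7, 1]
PUSH 11 → [-7, 1, 11]
DUP     → [-7, 1, 11, 11]
MUL     → [-7, 1, 121]
ROT     → [1, 121, -7]
EQ      → [1, 0]
OVER    → [1, 0, 1]
ADD     → [1, 1]
STORE 0 → [1]
PUSH 3  → [1, 3]
OVER    → [1, 3, 1]
OVER    → [1, 3, 1, 3]
ROT     → [1, 1, 3, 3]
ADD     → [1, 1, 6]
DUP     → [1, 1, 6, 6]
SWAP    → [1, 1, 6, 6]
ADD     → [1, 1, 12]
SWAP    → [1, 12, 1]
ADD     → [1, 13]
MUL     → [13]
ROT  — needs 3 operands, stack has 1 → underflow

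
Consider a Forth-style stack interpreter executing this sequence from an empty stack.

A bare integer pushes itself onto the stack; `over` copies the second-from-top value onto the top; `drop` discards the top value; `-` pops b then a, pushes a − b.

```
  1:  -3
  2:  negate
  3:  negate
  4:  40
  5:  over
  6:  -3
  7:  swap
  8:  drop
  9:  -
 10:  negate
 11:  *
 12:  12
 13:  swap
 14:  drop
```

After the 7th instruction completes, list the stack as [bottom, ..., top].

-3     → -3
negate → 3
negate → -3
40     → -3 40
over   → -3 40 -3
-3     → -3 40 -3 -3
swap   → -3 40 -3 -3

[-3, 40, -3, -3]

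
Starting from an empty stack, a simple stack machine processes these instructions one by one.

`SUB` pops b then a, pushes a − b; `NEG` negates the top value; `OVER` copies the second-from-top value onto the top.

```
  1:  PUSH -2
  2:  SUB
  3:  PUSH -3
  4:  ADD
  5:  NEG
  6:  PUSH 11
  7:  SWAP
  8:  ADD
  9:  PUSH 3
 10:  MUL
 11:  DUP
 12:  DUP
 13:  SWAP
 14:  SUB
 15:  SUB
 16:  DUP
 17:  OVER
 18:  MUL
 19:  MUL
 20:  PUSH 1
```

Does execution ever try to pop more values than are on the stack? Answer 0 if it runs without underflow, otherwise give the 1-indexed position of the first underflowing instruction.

2

PUSH -2  [-2]
SUB  — needs 2 operands, stack has 1 → underflow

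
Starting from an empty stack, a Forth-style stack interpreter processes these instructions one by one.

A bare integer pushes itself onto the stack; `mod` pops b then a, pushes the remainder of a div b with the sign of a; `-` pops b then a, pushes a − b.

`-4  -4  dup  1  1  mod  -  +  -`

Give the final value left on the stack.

4

-4  : [-4]
-4  : [-4, -4]
dup : [-4, -4, -4]
1   : [-4, -4, -4, 1]
1   : [-4, -4, -4, 1, 1]
mod : [-4, -4, -4, 0]
-   : [-4, -4, -4]
+   : [-4, -8]
-   : [4]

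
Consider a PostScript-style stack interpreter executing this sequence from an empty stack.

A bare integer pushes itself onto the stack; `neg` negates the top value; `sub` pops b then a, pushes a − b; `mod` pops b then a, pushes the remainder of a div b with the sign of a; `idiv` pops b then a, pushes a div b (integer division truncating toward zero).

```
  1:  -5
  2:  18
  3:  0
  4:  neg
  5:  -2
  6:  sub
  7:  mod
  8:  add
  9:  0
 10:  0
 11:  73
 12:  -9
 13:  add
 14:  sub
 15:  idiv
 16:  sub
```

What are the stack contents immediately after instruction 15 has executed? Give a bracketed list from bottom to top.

-5   : [-5]
18   : [-5, 18]
0    : [-5, 18, 0]
neg  : [-5, 18, 0]
-2   : [-5, 18, 0, -2]
sub  : [-5, 18, 2]
mod  : [-5, 0]
add  : [-5]
0    : [-5, 0]
0    : [-5, 0, 0]
73   : [-5, 0, 0, 73]
-9   : [-5, 0, 0, 73, -9]
add  : [-5, 0, 0, 64]
sub  : [-5, 0, -64]
idiv : [-5, 0]

[-5, 0]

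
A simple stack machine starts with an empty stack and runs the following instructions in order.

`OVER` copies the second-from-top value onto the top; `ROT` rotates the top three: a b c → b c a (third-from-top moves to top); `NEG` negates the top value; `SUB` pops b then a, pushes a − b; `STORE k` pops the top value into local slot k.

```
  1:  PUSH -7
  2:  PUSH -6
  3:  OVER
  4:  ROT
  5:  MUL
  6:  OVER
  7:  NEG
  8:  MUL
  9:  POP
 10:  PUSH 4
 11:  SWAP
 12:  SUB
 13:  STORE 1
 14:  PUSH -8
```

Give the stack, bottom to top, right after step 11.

PUSH -7 -> [-7]
PUSH -6 -> [-7, -6]
OVER    -> [-7, -6, -7]
ROT     -> [-6, -7, -7]
MUL     -> [-6, 49]
OVER    -> [-6, 49, -6]
NEG     -> [-6, 49, 6]
MUL     -> [-6, 294]
POP     -> [-6]
PUSH 4  -> [-6, 4]
SWAP    -> [4, -6]

[4, -6]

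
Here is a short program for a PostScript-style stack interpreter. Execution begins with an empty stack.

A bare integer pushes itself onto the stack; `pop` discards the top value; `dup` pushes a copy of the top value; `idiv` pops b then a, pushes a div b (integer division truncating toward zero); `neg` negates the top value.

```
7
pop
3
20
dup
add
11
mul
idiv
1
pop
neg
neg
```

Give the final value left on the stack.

0

7     [7]
pop   []
3     [3]
20    [3, 20]
dup   [3, 20, 20]
add   [3, 40]
11    [3, 40, 11]
mul   [3, 440]
idiv  [0]
1     [0, 1]
pop   [0]
neg   [0]
neg   [0]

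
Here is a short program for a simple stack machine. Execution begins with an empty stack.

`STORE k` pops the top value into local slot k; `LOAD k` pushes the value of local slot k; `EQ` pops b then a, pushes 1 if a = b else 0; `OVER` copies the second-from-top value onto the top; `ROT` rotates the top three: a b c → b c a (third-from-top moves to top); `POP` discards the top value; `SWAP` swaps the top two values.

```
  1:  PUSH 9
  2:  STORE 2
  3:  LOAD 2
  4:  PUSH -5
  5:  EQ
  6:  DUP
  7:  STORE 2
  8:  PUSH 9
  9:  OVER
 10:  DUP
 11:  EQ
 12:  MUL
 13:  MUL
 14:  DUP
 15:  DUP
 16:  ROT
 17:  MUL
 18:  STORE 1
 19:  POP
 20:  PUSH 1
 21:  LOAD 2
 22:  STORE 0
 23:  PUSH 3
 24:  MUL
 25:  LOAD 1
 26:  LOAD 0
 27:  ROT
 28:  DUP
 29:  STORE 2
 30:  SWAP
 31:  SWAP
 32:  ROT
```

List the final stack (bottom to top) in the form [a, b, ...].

PUSH 9   9
STORE 2  (empty)
LOAD 2   9
PUSH -5  9 -5
EQ       0
DUP      0 0
STORE 2  0
PUSH 9   0 9
OVER     0 9 0
DUP      0 9 0 0
EQ       0 9 1
MUL      0 9
MUL      0
DUP      0 0
DUP      0 0 0
ROT      0 0 0
MUL      0 0
STORE 1  0
POP      (empty)
PUSH 1   1
LOAD 2   1 0
STORE 0  1
PUSH 3   1 3
MUL      3
LOAD 1   3 0
LOAD 0   3 0 0
ROT      0 0 3
DUP      0 0 3 3
STORE 2  0 0 3
SWAP     0 3 0
SWAP     0 0 3
ROT      0 3 0

[0, 3, 0]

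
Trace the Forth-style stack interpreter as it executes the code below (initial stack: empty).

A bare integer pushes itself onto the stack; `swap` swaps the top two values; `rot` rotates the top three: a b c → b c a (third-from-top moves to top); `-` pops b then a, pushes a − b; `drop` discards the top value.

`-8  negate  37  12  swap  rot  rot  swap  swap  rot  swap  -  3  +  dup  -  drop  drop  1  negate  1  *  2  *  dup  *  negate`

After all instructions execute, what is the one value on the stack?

-4

-8      [-8]
negate  [8]
37      [8, 37]
12      [8, 37, 12]
swap    [8, 12, 37]
rot     [12, 37, 8]
rot     [37, 8, 12]
swap    [37, 12, 8]
swap    [37, 8, 12]
rot     [8, 12, 37]
swap    [8, 37, 12]
-       [8, 25]
3       [8, 25, 3]
+       [8, 28]
dup     [8, 28, 28]
-       [8, 0]
drop    [8]
drop    []
1       [1]
negate  [-1]
1       [-1, 1]
*       [-1]
2       [-1, 2]
*       [-2]
dup     [-2, -2]
*       [4]
negate  [-4]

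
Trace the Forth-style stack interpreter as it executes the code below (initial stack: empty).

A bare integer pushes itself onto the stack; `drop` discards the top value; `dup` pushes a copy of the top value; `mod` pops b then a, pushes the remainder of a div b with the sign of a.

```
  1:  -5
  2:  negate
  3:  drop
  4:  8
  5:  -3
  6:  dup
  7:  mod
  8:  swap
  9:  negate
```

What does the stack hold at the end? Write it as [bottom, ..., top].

[0, -8]

-5     -> [-5]
negate -> [5]
drop   -> []
8      -> [8]
-3     -> [8, -3]
dup    -> [8, -3, -3]
mod    -> [8, 0]
swap   -> [0, 8]
negate -> [0, -8]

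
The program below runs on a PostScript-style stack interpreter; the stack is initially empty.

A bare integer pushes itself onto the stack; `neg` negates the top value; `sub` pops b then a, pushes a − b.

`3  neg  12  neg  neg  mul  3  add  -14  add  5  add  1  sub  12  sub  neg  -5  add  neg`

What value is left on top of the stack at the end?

-50

3    [3]
neg  [-3]
12   [-3, 12]
neg  [-3, -12]
neg  [-3, 12]
mul  [-36]
3    [-36, 3]
add  [-33]
-14  [-33, -14]
add  [-47]
5    [-47, 5]
add  [-42]
1    [-42, 1]
sub  [-43]
12   [-43, 12]
sub  [-55]
neg  [55]
-5   [55, -5]
add  [50]
neg  [-50]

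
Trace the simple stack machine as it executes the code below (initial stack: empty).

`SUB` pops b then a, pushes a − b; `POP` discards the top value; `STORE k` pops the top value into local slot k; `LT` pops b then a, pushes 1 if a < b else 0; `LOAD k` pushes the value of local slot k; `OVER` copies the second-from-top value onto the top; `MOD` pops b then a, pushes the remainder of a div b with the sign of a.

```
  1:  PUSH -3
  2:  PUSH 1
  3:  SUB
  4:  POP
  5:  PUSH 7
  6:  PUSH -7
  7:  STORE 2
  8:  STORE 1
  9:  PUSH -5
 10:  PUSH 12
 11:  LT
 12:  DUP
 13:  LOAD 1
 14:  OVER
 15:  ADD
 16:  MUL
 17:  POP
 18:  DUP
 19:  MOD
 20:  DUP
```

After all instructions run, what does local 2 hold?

PUSH -3 -> [-3]
PUSH 1  -> [-3, 1]
SUB     -> [-4]
POP     -> []
PUSH 7  -> [7]
PUSH -7 -> [7, -7]
STORE 2 -> [7]
STORE 1 -> []
PUSH -5 -> [-5]
PUSH 12 -> [-5, 12]
LT      -> [1]
DUP     -> [1, 1]
LOAD 1  -> [1, 1, 7]
OVER    -> [1, 1, 7, 1]
ADD     -> [1, 1, 8]
MUL     -> [1, 8]
POP     -> [1]
DUP     -> [1, 1]
MOD     -> [0]
DUP     -> [0, 0]

-7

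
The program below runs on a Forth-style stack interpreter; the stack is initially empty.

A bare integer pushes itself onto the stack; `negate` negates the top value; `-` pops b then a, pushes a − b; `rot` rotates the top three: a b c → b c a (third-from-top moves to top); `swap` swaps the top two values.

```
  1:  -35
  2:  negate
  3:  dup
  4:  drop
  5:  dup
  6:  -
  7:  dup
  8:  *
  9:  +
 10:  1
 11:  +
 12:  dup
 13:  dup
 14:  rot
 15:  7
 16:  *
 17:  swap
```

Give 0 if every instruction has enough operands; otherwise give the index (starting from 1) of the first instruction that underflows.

9

-35    : -35
negate : 35
dup    : 35 35
drop   : 35
dup    : 35 35
-      : 0
dup    : 0 0
*      : 0
+  — needs 2 operands, stack has 1 → underflow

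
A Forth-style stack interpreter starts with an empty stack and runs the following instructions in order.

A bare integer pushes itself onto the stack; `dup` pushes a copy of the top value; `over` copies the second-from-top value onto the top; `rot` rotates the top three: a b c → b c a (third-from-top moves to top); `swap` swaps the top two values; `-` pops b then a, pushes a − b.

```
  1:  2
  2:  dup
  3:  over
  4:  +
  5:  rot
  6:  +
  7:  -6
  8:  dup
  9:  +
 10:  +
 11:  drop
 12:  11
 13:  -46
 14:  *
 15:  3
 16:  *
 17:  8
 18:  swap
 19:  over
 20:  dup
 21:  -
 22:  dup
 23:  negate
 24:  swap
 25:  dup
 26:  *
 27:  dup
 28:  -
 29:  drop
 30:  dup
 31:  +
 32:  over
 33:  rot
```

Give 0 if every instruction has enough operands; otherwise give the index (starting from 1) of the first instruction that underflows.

2     [2]
dup   [2, 2]
over  [2, 2, 2]
+     [2, 4]
rot  — needs 3 operands, stack has 2 → underflow

5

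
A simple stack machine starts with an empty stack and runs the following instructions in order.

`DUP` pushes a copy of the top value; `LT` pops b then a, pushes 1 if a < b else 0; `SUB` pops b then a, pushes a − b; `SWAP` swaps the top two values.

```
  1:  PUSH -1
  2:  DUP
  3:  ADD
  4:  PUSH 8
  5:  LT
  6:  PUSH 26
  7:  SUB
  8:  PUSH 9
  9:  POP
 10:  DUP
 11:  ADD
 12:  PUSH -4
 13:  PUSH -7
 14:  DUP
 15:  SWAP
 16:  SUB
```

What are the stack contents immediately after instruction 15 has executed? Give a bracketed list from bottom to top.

[-50, -4, -7, -7]

PUSH -1 : [-1]
DUP     : [-1, -1]
ADD     : [-2]
PUSH 8  : [-2, 8]
LT      : [1]
PUSH 26 : [1, 26]
SUB     : [-25]
PUSH 9  : [-25, 9]
POP     : [-25]
DUP     : [-25, -25]
ADD     : [-50]
PUSH -4 : [-50, -4]
PUSH -7 : [-50, -4, -7]
DUP     : [-50, -4, -7, -7]
SWAP    : [-50, -4, -7, -7]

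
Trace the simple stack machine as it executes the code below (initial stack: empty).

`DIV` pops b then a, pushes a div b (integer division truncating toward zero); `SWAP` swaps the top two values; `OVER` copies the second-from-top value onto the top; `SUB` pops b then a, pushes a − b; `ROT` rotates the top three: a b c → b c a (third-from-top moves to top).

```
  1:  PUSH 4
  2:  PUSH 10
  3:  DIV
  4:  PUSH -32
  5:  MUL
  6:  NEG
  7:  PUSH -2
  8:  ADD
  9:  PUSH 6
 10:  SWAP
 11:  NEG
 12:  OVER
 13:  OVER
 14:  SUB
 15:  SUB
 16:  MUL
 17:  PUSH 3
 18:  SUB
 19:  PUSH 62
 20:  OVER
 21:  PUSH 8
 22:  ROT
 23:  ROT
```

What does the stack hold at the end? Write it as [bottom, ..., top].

PUSH 4   -> 4
PUSH 10  -> 4 10
DIV      -> 0
PUSH -32 -> 0 -32
MUL      -> 0
NEG      -> 0
PUSH -2  -> 0 -2
ADD      -> -2
PUSH 6   -> -2 6
SWAP     -> 6 -2
NEG      -> 6 2
OVER     -> 6 2 6
OVER     -> 6 2 6 2
SUB      -> 6 2 4
SUB      -> 6 -2
MUL      -> -12
PUSH 3   -> -12 3
SUB      -> -15
PUSH 62  -> -15 62
OVER     -> -15 62 -15
PUSH 8   -> -15 62 -15 8
ROT      -> -15 -15 8 62
ROT      -> -15 8 62 -15

[-15, 8, 62, -15]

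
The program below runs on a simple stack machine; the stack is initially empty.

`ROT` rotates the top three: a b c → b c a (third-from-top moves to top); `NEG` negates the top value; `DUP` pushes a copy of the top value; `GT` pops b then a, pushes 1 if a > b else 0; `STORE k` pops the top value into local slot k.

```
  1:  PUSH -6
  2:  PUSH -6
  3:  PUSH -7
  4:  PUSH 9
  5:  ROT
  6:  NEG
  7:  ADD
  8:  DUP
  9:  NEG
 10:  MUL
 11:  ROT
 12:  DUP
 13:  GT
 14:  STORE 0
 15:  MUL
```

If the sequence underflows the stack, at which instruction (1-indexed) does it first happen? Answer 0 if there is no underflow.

PUSH -6  -6
PUSH -6  -6 -6
PUSH -7  -6 -6 -7
PUSH 9   -6 -6 -7 9
ROT      -6 -7 9 -6
NEG      -6 -7 9 6
ADD      -6 -7 15
DUP      -6 -7 15 15
NEG      -6 -7 15 -15
MUL      -6 -7 -225
ROT      -7 -225 -6
DUP      -7 -225 -6 -6
GT       -7 -225 0
STORE 0  -7 -225
MUL      1575

0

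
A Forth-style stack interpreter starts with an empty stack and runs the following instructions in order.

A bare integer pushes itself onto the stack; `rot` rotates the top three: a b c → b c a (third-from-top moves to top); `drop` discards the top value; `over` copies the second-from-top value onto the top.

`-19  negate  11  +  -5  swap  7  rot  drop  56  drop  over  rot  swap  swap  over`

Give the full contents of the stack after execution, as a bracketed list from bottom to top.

[7, 30, 30, 30]

-19    : [-19]
negate : [19]
11     : [19, 11]
+      : [30]
-5     : [30, -5]
swap   : [-5, 30]
7      : [-5, 30, 7]
rot    : [30, 7, -5]
drop   : [30, 7]
56     : [30, 7, 56]
drop   : [30, 7]
over   : [30, 7, 30]
rot    : [7, 30, 30]
swap   : [7, 30, 30]
swap   : [7, 30, 30]
over   : [7, 30, 30, 30]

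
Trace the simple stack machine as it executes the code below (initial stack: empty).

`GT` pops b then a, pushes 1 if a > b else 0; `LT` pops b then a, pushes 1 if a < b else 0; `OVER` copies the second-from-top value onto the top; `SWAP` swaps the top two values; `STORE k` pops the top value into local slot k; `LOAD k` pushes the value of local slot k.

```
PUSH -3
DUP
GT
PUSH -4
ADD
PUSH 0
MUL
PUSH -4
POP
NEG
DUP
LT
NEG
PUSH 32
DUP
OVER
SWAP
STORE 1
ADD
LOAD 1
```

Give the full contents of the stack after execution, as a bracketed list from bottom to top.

[0, 64, 32]

PUSH -3 → -3
DUP     → -3 -3
GT      → 0
PUSH -4 → 0 -4
ADD     → -4
PUSH 0  → -4 0
MUL     → 0
PUSH -4 → 0 -4
POP     → 0
NEG     → 0
DUP     → 0 0
LT      → 0
NEG     → 0
PUSH 32 → 0 32
DUP     → 0 32 32
OVER    → 0 32 32 32
SWAP    → 0 32 32 32
STORE 1 → 0 32 32
ADD     → 0 64
LOAD 1  → 0 64 32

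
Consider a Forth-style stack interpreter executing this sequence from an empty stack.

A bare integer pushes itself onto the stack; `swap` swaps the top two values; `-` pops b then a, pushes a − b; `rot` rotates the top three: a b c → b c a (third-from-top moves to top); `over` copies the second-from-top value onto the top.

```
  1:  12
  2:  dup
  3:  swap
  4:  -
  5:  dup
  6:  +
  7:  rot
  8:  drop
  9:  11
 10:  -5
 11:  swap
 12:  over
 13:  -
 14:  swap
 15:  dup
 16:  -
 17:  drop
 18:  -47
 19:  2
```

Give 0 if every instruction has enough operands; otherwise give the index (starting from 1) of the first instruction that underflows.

12   → [12]
dup  → [12, 12]
swap → [12, 12]
-    → [0]
dup  → [0, 0]
+    → [0]
rot  — needs 3 operands, stack has 1 → underflow

7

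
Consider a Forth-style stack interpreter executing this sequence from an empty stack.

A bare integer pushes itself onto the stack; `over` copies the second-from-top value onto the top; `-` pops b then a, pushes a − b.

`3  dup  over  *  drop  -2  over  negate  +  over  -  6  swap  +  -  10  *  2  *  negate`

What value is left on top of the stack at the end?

3      : [3]
dup    : [3, 3]
over   : [3, 3, 3]
*      : [3, 9]
drop   : [3]
-2     : [3, -2]
over   : [3, -2, 3]
negate : [3, -2, -3]
+      : [3, -5]
over   : [3, -5, 3]
-      : [3, -8]
6      : [3, -8, 6]
swap   : [3, 6, -8]
+      : [3, -2]
-      : [5]
10     : [5, 10]
*      : [50]
2      : [50, 2]
*      : [100]
negate : [-100]

-100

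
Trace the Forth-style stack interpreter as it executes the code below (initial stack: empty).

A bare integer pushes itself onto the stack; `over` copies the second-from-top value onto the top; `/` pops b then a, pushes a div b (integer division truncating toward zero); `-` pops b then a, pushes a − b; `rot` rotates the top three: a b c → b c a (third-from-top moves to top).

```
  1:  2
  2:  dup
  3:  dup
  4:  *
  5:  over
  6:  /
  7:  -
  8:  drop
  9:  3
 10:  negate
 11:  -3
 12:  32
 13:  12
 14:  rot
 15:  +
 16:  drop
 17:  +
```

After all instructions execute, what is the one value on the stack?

2      : 2
dup    : 2 2
dup    : 2 2 2
*      : 2 4
over   : 2 4 2
/      : 2 2
-      : 0
drop   : (empty)
3      : 3
negate : -3
-3     : -3 -3
32     : -3 -3 32
12     : -3 -3 32 12
rot    : -3 32 12 -3
+      : -3 32 9
drop   : -3 32
+      : 29

29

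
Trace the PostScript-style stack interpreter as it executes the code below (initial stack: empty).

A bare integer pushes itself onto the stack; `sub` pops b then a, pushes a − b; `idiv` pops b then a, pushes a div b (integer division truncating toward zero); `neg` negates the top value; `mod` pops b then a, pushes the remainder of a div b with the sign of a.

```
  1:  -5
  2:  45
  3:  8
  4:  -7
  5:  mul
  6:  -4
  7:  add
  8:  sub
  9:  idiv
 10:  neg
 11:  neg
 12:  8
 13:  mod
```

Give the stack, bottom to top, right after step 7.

[-5, 45, -60]

-5  → -5
45  → -5 45
8   → -5 45 8
-7  → -5 45 8 -7
mul → -5 45 -56
-4  → -5 45 -56 -4
add → -5 45 -60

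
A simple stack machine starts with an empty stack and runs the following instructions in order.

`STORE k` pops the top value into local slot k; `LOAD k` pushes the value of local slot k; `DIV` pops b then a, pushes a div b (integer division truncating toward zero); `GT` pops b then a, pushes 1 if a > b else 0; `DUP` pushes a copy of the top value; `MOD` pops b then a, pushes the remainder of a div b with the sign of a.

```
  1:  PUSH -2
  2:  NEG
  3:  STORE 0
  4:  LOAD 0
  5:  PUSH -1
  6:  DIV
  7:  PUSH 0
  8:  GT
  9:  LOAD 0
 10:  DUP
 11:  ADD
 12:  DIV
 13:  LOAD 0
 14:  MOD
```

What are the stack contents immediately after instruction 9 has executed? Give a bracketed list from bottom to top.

[0, 2]

PUSH -2 -> -2
NEG     -> 2
STORE 0 -> (empty)
LOAD 0  -> 2
PUSH -1 -> 2 -1
DIV     -> -2
PUSH 0  -> -2 0
GT      -> 0
LOAD 0  -> 0 2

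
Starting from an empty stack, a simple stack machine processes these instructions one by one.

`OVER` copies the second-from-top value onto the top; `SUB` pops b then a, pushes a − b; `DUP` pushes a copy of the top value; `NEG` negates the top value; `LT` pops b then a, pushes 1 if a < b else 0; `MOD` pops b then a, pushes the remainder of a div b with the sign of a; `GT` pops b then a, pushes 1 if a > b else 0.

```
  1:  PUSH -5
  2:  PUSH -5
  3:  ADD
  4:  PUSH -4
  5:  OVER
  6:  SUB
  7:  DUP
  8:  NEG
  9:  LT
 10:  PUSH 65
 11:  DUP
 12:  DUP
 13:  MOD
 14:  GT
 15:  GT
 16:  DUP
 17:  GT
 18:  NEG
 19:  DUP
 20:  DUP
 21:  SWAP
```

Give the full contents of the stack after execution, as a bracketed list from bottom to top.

PUSH -5 → -5
PUSH -5 → -5 -5
ADD     → -10
PUSH -4 → -10 -4
OVER    → -10 -4 -10
SUB     → -10 6
DUP     → -10 6 6
NEG     → -10 6 -6
LT      → -10 0
PUSH 65 → -10 0 65
DUP     → -10 0 65 65
DUP     → -10 0 65 65 65
MOD     → -10 0 65 0
GT      → -10 0 1
GT      → -10 0
DUP     → -10 0 0
GT      → -10 0
NEG     → -10 0
DUP     → -10 0 0
DUP     → -10 0 0 0
SWAP    → -10 0 0 0

[-10, 0, 0, 0]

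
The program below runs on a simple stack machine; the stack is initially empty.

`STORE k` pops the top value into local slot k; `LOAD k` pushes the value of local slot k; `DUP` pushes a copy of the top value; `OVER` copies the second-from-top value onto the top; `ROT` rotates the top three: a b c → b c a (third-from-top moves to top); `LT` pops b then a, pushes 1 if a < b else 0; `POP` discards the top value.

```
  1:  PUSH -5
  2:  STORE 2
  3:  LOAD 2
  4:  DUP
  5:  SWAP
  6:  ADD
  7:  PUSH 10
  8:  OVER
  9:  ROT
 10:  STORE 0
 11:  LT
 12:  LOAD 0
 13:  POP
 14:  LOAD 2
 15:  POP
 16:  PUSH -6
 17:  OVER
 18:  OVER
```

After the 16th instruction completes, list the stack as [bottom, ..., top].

[0, -6]

PUSH -5 : -5
STORE 2 : (empty)
LOAD 2  : -5
DUP     : -5 -5
SWAP    : -5 -5
ADD     : -10
PUSH 10 : -10 10
OVER    : -10 10 -10
ROT     : 10 -10 -10
STORE 0 : 10 -10
LT      : 0
LOAD 0  : 0 -10
POP     : 0
LOAD 2  : 0 -5
POP     : 0
PUSH -6 : 0 -6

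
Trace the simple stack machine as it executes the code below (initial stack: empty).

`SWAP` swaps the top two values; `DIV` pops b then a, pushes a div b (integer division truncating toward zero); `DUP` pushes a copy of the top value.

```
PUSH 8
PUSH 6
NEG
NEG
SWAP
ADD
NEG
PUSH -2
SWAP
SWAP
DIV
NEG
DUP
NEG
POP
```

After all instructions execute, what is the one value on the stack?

PUSH 8   [8]
PUSH 6   [8, 6]
NEG      [8, -6]
NEG      [8, 6]
SWAP     [6, 8]
ADD      [14]
NEG      [-14]
PUSH -2  [-14, -2]
SWAP     [-2, -14]
SWAP     [-14, -2]
DIV      [7]
NEG      [-7]
DUP      [-7, -7]
NEG      [-7, 7]
POP      [-7]

-7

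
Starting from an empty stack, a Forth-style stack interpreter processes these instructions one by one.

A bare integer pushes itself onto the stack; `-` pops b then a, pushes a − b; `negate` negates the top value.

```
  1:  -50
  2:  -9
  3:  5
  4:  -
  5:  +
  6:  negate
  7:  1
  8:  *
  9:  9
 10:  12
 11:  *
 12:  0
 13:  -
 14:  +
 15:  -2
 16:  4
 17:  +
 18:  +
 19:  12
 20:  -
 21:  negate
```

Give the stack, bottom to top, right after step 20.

-50    -> [-50]
-9     -> [-50, -9]
5      -> [-50, -9, 5]
-      -> [-50, -14]
+      -> [-64]
negate -> [64]
1      -> [64, 1]
*      -> [64]
9      -> [64, 9]
12     -> [64, 9, 12]
*      -> [64, 108]
0      -> [64, 108, 0]
-      -> [64, 108]
+      -> [172]
-2     -> [172, -2]
4      -> [172, -2, 4]
+      -> [172, 2]
+      -> [174]
12     -> [174, 12]
-      -> [162]

[162]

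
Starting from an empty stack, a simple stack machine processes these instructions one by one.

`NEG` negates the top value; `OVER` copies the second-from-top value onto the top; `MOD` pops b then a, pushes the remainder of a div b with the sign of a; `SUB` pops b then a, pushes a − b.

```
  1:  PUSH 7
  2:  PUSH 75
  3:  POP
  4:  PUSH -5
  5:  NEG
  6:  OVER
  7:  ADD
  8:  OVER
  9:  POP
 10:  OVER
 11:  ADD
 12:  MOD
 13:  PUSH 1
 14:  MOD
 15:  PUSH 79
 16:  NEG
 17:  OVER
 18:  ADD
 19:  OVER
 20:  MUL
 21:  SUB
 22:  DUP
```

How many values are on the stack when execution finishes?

PUSH 7  → 7
PUSH 75 → 7 75
POP     → 7
PUSH -5 → 7 -5
NEG     → 7 5
OVER    → 7 5 7
ADD     → 7 12
OVER    → 7 12 7
POP     → 7 12
OVER    → 7 12 7
ADD     → 7 19
MOD     → 7
PUSH 1  → 7 1
MOD     → 0
PUSH 79 → 0 79
NEG     → 0 -79
OVER    → 0 -79 0
ADD     → 0 -79
OVER    → 0 -79 0
MUL     → 0 0
SUB     → 0
DUP     → 0 0

2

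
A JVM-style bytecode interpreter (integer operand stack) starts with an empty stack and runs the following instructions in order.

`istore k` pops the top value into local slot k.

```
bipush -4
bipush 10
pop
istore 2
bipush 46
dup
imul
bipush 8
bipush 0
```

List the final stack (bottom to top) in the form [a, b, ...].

bipush -4 -> -4
bipush 10 -> -4 10
pop       -> -4
istore 2  -> (empty)
bipush 46 -> 46
dup       -> 46 46
imul      -> 2116
bipush 8  -> 2116 8
bipush 0  -> 2116 8 0

[2116, 8, 0]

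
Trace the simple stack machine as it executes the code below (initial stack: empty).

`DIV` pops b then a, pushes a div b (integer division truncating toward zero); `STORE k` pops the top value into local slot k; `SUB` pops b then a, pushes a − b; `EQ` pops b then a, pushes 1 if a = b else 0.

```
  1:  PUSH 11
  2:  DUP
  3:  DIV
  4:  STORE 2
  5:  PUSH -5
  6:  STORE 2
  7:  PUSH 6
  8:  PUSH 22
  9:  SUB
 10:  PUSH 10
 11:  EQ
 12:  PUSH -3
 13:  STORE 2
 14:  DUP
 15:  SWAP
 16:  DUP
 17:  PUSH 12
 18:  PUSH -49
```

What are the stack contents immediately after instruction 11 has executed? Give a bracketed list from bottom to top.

[0]

PUSH 11 : 11
DUP     : 11 11
DIV     : 1
STORE 2 : (empty)
PUSH -5 : -5
STORE 2 : (empty)
PUSH 6  : 6
PUSH 22 : 6 22
SUB     : -16
PUSH 10 : -16 10
EQ      : 0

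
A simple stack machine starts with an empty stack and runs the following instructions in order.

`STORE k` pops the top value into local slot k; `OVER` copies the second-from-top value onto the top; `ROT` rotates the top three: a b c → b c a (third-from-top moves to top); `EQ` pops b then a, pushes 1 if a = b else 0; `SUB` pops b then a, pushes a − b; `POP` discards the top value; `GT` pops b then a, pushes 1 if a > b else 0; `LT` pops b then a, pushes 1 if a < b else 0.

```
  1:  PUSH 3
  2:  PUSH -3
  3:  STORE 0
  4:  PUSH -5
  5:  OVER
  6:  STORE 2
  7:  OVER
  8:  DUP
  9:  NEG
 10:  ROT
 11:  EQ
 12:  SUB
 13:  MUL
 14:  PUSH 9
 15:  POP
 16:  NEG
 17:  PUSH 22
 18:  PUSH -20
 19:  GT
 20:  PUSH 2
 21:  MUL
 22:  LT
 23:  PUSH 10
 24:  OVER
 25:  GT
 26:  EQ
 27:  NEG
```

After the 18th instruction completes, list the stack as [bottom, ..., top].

[-9, 22, -20]

PUSH 3   → [3]
PUSH -3  → [3, -3]
STORE 0  → [3]
PUSH -5  → [3, -5]
OVER     → [3, -5, 3]
STORE 2  → [3, -5]
OVER     → [3, -5, 3]
DUP      → [3, -5, 3, 3]
NEG      → [3, -5, 3, -3]
ROT      → [3, 3, -3, -5]
EQ       → [3, 3, 0]
SUB      → [3, 3]
MUL      → [9]
PUSH 9   → [9, 9]
POP      → [9]
NEG      → [-9]
PUSH 22  → [-9, 22]
PUSH -20 → [-9, 22, -20]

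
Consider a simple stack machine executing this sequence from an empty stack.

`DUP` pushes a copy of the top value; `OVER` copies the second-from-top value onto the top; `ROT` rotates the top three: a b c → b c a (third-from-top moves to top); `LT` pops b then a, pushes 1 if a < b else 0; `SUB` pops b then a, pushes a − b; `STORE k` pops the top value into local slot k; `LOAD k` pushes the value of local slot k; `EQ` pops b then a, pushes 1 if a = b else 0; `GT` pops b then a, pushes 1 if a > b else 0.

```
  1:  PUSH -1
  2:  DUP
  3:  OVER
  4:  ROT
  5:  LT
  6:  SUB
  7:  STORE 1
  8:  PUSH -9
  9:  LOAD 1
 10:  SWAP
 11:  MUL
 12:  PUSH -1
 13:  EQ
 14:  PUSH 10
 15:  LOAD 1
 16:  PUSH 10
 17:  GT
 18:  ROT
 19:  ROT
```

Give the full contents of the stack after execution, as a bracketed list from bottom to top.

[0, 0, 10]

PUSH -1 : -1
DUP     : -1 -1
OVER    : -1 -1 -1
ROT     : -1 -1 -1
LT      : -1 0
SUB     : -1
STORE 1 : (empty)
PUSH -9 : -9
LOAD 1  : -9 -1
SWAP    : -1 -9
MUL     : 9
PUSH -1 : 9 -1
EQ      : 0
PUSH 10 : 0 10
LOAD 1  : 0 10 -1
PUSH 10 : 0 10 -1 10
GT      : 0 10 0
ROT     : 10 0 0
ROT     : 0 0 10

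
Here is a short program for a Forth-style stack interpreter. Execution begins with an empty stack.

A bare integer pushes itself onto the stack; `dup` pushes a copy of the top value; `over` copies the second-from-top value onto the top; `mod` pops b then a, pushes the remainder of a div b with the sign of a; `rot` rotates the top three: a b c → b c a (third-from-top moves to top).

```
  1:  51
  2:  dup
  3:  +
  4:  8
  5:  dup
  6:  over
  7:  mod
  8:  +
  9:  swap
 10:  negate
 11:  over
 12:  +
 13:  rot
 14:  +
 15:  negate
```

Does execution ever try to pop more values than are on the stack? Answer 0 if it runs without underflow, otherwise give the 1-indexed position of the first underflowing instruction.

51     : 51
dup    : 51 51
+      : 102
8      : 102 8
dup    : 102 8 8
over   : 102 8 8 8
mod    : 102 8 0
+      : 102 8
swap   : 8 102
negate : 8 -102
over   : 8 -102 8
+      : 8 -94
rot  — needs 3 operands, stack has 2 → underflow

13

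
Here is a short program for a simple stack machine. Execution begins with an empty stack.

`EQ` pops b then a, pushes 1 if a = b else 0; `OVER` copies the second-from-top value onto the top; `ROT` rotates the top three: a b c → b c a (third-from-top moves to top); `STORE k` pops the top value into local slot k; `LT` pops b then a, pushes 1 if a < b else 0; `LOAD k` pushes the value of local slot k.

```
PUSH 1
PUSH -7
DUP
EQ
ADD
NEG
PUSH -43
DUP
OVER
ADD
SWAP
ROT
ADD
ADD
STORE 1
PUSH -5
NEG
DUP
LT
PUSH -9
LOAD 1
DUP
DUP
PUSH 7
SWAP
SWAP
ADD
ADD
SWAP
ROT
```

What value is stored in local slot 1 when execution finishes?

PUSH 1   : 1
PUSH -7  : 1 -7
DUP      : 1 -7 -7
EQ       : 1 1
ADD      : 2
NEG      : -2
PUSH -43 : -2 -43
DUP      : -2 -43 -43
OVER     : -2 -43 -43 -43
ADD      : -2 -43 -86
SWAP     : -2 -86 -43
ROT      : -86 -43 -2
ADD      : -86 -45
ADD      : -131
STORE 1  : (empty)
PUSH -5  : -5
NEG      : 5
DUP      : 5 5
LT       : 0
PUSH -9  : 0 -9
LOAD 1   : 0 -9 -131
DUP      : 0 -9 -131 -131
DUP      : 0 -9 -131 -131 -131
PUSH 7   : 0 -9 -131 -131 -131 7
SWAP     : 0 -9 -131 -131 7 -131
SWAP     : 0 -9 -131 -131 -131 7
ADD      : 0 -9 -131 -131 -124
ADD      : 0 -9 -131 -255
SWAP     : 0 -9 -255 -131
ROT      : 0 -255 -131 -9

-131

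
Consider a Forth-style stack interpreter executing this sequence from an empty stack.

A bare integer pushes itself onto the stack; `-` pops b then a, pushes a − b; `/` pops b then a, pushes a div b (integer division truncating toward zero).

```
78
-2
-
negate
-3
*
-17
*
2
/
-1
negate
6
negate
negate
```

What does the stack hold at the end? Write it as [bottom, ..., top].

78     → [78]
-2     → [78, -2]
-      → [80]
negate → [-80]
-3     → [-80, -3]
*      → [240]
-17    → [240, -17]
*      → [-4080]
2      → [-4080, 2]
/      → [-2040]
-1     → [-2040, -1]
negate → [-2040, 1]
6      → [-2040, 1, 6]
negate → [-2040, 1, -6]
negate → [-2040, 1, 6]

[-2040, 1, 6]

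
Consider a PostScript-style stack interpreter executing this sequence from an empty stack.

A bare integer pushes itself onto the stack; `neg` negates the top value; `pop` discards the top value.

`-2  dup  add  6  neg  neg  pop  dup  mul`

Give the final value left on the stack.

16

-2  -> -2
dup -> -2 -2
add -> -4
6   -> -4 6
neg -> -4 -6
neg -> -4 6
pop -> -4
dup -> -4 -4
mul -> 16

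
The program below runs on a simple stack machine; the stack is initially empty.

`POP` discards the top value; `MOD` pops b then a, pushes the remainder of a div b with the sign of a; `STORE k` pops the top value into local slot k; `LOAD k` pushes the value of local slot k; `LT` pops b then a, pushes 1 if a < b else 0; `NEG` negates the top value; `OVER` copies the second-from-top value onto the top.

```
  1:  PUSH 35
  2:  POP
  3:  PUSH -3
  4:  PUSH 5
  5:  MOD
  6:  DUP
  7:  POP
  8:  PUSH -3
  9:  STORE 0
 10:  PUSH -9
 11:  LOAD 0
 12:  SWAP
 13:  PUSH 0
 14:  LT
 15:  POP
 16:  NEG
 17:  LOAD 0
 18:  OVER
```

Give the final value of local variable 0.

-3

PUSH 35 : 35
POP     : (empty)
PUSH -3 : -3
PUSH 5  : -3 5
MOD     : -3
DUP     : -3 -3
POP     : -3
PUSH -3 : -3 -3
STORE 0 : -3
PUSH -9 : -3 -9
LOAD 0  : -3 -9 -3
SWAP    : -3 -3 -9
PUSH 0  : -3 -3 -9 0
LT      : -3 -3 1
POP     : -3 -3
NEG     : -3 3
LOAD 0  : -3 3 -3
OVER    : -3 3 -3 3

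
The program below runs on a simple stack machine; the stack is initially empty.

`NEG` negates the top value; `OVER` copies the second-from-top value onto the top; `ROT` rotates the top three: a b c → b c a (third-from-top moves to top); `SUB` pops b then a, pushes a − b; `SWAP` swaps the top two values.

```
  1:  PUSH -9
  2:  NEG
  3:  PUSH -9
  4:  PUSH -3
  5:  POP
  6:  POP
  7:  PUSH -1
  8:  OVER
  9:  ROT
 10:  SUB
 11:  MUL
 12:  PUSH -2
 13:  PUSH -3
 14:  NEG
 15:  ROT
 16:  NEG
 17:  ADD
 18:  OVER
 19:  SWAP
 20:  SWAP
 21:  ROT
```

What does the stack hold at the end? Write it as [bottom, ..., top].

PUSH -9  -9
NEG      9
PUSH -9  9 -9
PUSH -3  9 -9 -3
POP      9 -9
POP      9
PUSH -1  9 -1
OVER     9 -1 9
ROT      -1 9 9
SUB      -1 0
MUL      0
PUSH -2  0 -2
PUSH -3  0 -2 -3
NEG      0 -2 3
ROT      -2 3 0
NEG      -2 3 0
ADD      -2 3
OVER     -2 3 -2
SWAP     -2 -2 3
SWAP     -2 3 -2
ROT      3 -2 -2

[3, -2, -2]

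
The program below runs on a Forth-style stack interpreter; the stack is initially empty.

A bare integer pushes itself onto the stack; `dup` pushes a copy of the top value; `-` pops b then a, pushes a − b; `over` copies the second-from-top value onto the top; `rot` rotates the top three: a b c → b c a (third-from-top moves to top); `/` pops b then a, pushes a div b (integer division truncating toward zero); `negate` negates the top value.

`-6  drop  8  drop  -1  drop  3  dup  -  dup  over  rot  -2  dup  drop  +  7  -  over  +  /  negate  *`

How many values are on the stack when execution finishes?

-6     -> -6
drop   -> (empty)
8      -> 8
drop   -> (empty)
-1     -> -1
drop   -> (empty)
3      -> 3
dup    -> 3 3
-      -> 0
dup    -> 0 0
over   -> 0 0 0
rot    -> 0 0 0
-2     -> 0 0 0 -2
dup    -> 0 0 0 -2 -2
drop   -> 0 0 0 -2
+      -> 0 0 -2
7      -> 0 0 -2 7
-      -> 0 0 -9
over   -> 0 0 -9 0
+      -> 0 0 -9
/      -> 0 0
negate -> 0 0
*      -> 0

1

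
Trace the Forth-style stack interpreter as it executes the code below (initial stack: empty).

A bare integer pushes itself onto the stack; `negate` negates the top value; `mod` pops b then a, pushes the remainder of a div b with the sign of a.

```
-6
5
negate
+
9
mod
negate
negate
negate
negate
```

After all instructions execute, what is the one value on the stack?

-6      -6
5       -6 5
negate  -6 -5
+       -11
9       -11 9
mod     -2
negate  2
negate  -2
negate  2
negate  -2

-2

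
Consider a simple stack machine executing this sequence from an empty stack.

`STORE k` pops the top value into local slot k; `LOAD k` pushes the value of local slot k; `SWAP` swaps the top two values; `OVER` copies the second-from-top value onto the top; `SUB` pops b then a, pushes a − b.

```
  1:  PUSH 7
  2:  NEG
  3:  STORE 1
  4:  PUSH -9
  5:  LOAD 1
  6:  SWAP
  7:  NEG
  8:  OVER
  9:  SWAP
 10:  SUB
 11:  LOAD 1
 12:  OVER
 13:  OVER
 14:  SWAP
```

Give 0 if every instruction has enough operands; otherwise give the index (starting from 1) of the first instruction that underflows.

0

PUSH 7  : 7
NEG     : -7
STORE 1 : (empty)
PUSH -9 : -9
LOAD 1  : -9 -7
SWAP    : -7 -9
NEG     : -7 9
OVER    : -7 9 -7
SWAP    : -7 -7 9
SUB     : -7 -16
LOAD 1  : -7 -16 -7
OVER    : -7 -16 -7 -16
OVER    : -7 -16 -7 -16 -7
SWAP    : -7 -16 -7 -7 -16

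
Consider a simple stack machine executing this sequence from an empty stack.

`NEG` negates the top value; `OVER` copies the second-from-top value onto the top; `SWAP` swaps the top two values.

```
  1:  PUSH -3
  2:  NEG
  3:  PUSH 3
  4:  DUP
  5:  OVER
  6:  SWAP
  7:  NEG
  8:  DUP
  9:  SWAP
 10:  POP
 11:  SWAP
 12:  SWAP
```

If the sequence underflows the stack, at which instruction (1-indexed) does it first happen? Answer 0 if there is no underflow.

PUSH -3  -3
NEG      3
PUSH 3   3 3
DUP      3 3 3
OVER     3 3 3 3
SWAP     3 3 3 3
NEG      3 3 3 -3
DUP      3 3 3 -3 -3
SWAP     3 3 3 -3 -3
POP      3 3 3 -3
SWAP     3 3 -3 3
SWAP     3 3 3 -3

0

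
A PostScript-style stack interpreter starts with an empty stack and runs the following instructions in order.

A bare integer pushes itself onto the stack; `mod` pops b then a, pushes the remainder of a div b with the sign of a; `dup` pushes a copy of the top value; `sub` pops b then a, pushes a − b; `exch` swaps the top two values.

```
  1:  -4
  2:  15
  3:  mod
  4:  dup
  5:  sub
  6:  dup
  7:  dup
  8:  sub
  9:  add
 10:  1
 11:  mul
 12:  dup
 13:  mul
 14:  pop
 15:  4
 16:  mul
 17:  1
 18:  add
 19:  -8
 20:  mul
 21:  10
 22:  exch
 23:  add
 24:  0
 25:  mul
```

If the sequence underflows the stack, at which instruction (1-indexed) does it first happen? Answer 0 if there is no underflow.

16

-4  → [-4]
15  → [-4, 15]
mod → [-4]
dup → [-4, -4]
sub → [0]
dup → [0, 0]
dup → [0, 0, 0]
sub → [0, 0]
add → [0]
1   → [0, 1]
mul → [0]
dup → [0, 0]
mul → [0]
pop → []
4   → [4]
mul  — needs 2 operands, stack has 1 → underflow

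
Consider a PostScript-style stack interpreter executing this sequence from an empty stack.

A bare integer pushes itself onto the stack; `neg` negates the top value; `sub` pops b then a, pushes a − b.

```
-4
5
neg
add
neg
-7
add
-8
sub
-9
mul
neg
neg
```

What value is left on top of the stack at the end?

-90

-4   [-4]
5    [-4, 5]
neg  [-4, -5]
add  [-9]
neg  [9]
-7   [9, -7]
add  [2]
-8   [2, -8]
sub  [10]
-9   [10, -9]
mul  [-90]
neg  [90]
neg  [-90]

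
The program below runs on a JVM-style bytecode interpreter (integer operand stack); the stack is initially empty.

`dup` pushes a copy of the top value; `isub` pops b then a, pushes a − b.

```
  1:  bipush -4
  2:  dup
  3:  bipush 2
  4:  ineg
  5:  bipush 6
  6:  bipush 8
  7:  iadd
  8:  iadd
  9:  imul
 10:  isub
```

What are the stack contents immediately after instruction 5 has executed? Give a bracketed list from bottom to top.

bipush -4 → [-4]
dup       → [-4, -4]
bipush 2  → [-4, -4, 2]
ineg      → [-4, -4, -2]
bipush 6  → [-4, -4, -2, 6]

[-4, -4, -2, 6]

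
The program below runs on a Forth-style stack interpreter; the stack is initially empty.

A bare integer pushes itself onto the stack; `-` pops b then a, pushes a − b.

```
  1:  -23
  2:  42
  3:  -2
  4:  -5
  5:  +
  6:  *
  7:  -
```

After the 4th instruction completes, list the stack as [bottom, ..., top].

[-23, 42, -2, -5]

-23 -> [-23]
42  -> [-23, 42]
-2  -> [-23, 42, -2]
-5  -> [-23, 42, -2, -5]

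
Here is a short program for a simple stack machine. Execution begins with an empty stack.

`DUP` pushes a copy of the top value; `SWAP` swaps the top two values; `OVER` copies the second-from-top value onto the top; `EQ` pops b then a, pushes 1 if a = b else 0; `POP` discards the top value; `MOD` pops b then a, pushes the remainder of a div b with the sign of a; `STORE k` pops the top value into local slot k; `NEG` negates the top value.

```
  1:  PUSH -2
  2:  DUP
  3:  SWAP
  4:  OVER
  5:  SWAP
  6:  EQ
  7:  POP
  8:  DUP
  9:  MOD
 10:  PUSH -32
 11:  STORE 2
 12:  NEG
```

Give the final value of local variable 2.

PUSH -2  : [-2]
DUP      : [-2, -2]
SWAP     : [-2, -2]
OVER     : [-2, -2, -2]
SWAP     : [-2, -2, -2]
EQ       : [-2, 1]
POP      : [-2]
DUP      : [-2, -2]
MOD      : [0]
PUSH -32 : [0, -32]
STORE 2  : [0]
NEG      : [0]

-32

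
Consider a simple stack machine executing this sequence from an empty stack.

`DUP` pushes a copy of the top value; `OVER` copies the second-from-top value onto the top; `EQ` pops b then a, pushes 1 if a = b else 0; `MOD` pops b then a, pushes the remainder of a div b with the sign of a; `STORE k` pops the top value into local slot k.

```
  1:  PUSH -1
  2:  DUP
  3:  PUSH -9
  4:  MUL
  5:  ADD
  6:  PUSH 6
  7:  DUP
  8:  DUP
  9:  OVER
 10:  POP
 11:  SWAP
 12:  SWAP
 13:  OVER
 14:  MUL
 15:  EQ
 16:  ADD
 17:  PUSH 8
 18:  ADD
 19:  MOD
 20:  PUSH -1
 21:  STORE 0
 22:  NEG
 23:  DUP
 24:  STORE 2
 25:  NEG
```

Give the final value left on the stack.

8

PUSH -1 : -1
DUP     : -1 -1
PUSH -9 : -1 -1 -9
MUL     : -1 9
ADD     : 8
PUSH 6  : 8 6
DUP     : 8 6 6
DUP     : 8 6 6 6
OVER    : 8 6 6 6 6
POP     : 8 6 6 6
SWAP    : 8 6 6 6
SWAP    : 8 6 6 6
OVER    : 8 6 6 6 6
MUL     : 8 6 6 36
EQ      : 8 6 0
ADD     : 8 6
PUSH 8  : 8 6 8
ADD     : 8 14
MOD     : 8
PUSH -1 : 8 -1
STORE 0 : 8
NEG     : -8
DUP     : -8 -8
STORE 2 : -8
NEG     : 8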